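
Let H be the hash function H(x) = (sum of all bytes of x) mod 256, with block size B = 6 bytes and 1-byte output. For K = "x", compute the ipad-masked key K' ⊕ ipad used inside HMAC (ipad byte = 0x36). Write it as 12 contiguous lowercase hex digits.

Key "x" = 78 is 1 byte ≤ B = 6; zero-pad to 6 bytes: K' = 78 00 00 00 00 00.
XOR each byte with 0x36: 78⊕36=4e, 00⊕36=36, 00⊕36=36, 00⊕36=36, 00⊕36=36, 00⊕36=36.

4e3636363636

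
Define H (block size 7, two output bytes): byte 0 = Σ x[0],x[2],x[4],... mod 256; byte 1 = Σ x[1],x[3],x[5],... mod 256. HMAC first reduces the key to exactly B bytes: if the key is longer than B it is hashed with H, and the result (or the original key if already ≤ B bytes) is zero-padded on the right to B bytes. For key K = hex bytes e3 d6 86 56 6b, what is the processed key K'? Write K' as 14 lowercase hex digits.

e3d686566b0000

Key hex bytes e3 d6 86 56 6b is 5 bytes ≤ B = 7; zero-pad to 7 bytes: K' = e3 d6 86 56 6b 00 00.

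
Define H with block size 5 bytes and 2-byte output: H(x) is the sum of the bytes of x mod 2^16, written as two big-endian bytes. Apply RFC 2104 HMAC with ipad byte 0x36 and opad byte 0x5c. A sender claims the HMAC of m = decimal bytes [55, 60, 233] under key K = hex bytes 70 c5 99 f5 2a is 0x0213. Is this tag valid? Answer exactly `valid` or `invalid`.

invalid

Key hex bytes 70 c5 99 f5 2a is exactly B = 5 bytes: K' = 70 c5 99 f5 2a.
K' ⊕ ipad = 46 f3 af c3 1c; K' ⊕ opad = 2c 99 c5 a9 76.
Inner hash: sum = 70+243+175+195+28+55+60+233 = 1059 → 04 23.
Outer hash (recomputed tag): sum = 44+153+197+169+118+4+35 = 720 → 02 d0.
Recomputed tag = 02d0; claimed = 0213 → mismatch.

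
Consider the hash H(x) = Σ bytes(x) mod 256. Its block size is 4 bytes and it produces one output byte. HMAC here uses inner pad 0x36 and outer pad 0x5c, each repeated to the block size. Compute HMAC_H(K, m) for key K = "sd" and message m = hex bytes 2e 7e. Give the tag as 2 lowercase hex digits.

ce

Key "sd" = 73 64 is 2 bytes ≤ B = 4; zero-pad to 4 bytes: K' = 73 64 00 00.
K' ⊕ ipad = 45 52 36 36.  K' ⊕ opad = 2f 38 5c 5c.
Inner input = (K'⊕ipad) ∥ m = 45 52 36 36 ∥ 2e 7e.
Inner hash: sum = 69+82+54+54+46+126 = 431; mod 256 = 175 → af.
Outer input = (K'⊕opad) ∥ inner = 2f 38 5c 5c ∥ af.
Outer hash (tag): sum = 47+56+92+92+175 = 462; mod 256 = 206 → ce.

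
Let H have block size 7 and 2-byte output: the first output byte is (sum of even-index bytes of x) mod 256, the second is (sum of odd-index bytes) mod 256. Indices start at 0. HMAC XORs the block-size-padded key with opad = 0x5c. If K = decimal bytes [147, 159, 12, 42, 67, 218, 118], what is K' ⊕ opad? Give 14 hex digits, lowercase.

cfc350761f862a

Key decimal bytes [147, 159, 12, 42, 67, 218, 118] = 93 9f 0c 2a 43 da 76 is exactly B = 7 bytes: K' = 93 9f 0c 2a 43 da 76.
XOR each byte with 0x5c: 93⊕5c=cf, 9f⊕5c=c3, 0c⊕5c=50, 2a⊕5c=76, 43⊕5c=1f, da⊕5c=86, 76⊕5c=2a.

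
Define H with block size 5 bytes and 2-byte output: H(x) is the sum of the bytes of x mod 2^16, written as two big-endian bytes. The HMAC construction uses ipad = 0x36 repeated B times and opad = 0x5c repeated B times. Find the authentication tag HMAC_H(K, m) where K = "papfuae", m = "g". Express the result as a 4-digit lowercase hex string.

0243

Key "papfuae" = 70 61 70 66 75 61 65 is 7 bytes > B = 5, so hash it first: H(key) = 02 e2, then zero-pad to 5 bytes: K' = 02 e2 00 00 00.
K' ⊕ ipad = 34 d4 36 36 36.  K' ⊕ opad = 5e be 5c 5c 5c.
Inner input = (K'⊕ipad) ∥ m = 34 d4 36 36 36 ∥ 67.
Inner hash: sum = 52+212+54+54+54+103 = 529 → 02 11.
Outer input = (K'⊕opad) ∥ inner = 5e be 5c 5c 5c ∥ 02 11.
Outer hash (tag): sum = 94+190+92+92+92+2+17 = 579 → 02 43.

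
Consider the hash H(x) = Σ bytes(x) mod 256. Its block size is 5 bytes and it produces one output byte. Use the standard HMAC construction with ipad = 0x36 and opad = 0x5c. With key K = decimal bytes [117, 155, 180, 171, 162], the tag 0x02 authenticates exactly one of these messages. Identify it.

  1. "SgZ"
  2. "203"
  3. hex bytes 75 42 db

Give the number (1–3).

Key decimal bytes [117, 155, 180, 171, 162] = 75 9b b4 ab a2 is exactly B = 5 bytes: K' = 75 9b b4 ab a2.
K' ⊕ ipad = 43 ad 82 9d 94; K' ⊕ opad = 29 c7 e8 f7 fe.
m1: inner = H(43 ad 82 9d 94 53 67 5a) = b7; tag = H(29 c7 e8 f7 fe b7) = 84
m2: inner = H(43 ad 82 9d 94 32 30 33) = 38; tag = H(29 c7 e8 f7 fe 38) = 05
m3: inner = H(43 ad 82 9d 94 75 42 db) = 35; tag = H(29 c7 e8 f7 fe 35) = 02 ← matches

3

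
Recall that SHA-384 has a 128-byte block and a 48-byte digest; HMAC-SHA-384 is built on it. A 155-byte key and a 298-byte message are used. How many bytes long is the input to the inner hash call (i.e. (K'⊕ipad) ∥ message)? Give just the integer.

426

Key is 155 > 128 bytes, so it is hashed to 48 bytes then zero-padded to 128: |K'| = 128.
Inner input = (K'⊕ipad) ∥ m → 128 + 298 = 426 bytes.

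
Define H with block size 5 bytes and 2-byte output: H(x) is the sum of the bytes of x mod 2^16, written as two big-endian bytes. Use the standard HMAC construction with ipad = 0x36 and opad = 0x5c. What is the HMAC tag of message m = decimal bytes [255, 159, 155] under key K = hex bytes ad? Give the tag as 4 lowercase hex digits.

Key hex bytes ad is 1 byte ≤ B = 5; zero-pad to 5 bytes: K' = ad 00 00 00 00.
K' ⊕ ipad = 9b 36 36 36 36.  K' ⊕ opad = f1 5c 5c 5c 5c.
Inner input = (K'⊕ipad) ∥ m = 9b 36 36 36 36 ∥ ff 9f 9b.
Inner hash: sum = 155+54+54+54+54+255+159+155 = 940 → 03 ac.
Outer input = (K'⊕opad) ∥ inner = f1 5c 5c 5c 5c ∥ 03 ac.
Outer hash (tag): sum = 241+92+92+92+92+3+172 = 784 → 03 10.

0310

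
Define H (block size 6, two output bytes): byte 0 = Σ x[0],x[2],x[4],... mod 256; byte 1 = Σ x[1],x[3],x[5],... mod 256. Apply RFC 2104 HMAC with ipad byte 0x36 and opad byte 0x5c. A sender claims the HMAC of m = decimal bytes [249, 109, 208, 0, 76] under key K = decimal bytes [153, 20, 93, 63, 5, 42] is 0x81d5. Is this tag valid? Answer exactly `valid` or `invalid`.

Key decimal bytes [153, 20, 93, 63, 5, 42] = 99 14 5d 3f 05 2a is exactly B = 6 bytes: K' = 99 14 5d 3f 05 2a.
K' ⊕ ipad = af 22 6b 09 33 1c; K' ⊕ opad = c5 48 01 63 59 76.
Inner hash: even-index sum = 866 mod 256 = 98; odd-index sum = 180 mod 256 = 180 → 62 b4.
Outer hash (recomputed tag): even-index sum = 385 mod 256 = 129; odd-index sum = 469 mod 256 = 213 → 81 d5.
Recomputed tag = 81d5; claimed = 81d5 → match.

valid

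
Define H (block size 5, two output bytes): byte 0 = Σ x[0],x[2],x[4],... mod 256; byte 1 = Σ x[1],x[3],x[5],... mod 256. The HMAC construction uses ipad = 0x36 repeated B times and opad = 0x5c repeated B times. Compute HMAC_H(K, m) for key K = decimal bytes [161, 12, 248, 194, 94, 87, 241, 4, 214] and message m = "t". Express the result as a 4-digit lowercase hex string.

Key decimal bytes [161, 12, 248, 194, 94, 87, 241, 4, 214] = a1 0c f8 c2 5e 57 f1 04 d6 is 9 bytes > B = 5, so hash it first: H(key) = be 29, then zero-pad to 5 bytes: K' = be 29 00 00 00.
K' ⊕ ipad = 88 1f 36 36 36.  K' ⊕ opad = e2 75 5c 5c 5c.
Inner input = (K'⊕ipad) ∥ m = 88 1f 36 36 36 ∥ 74.
Inner hash: even-index sum = 244 mod 256 = 244; odd-index sum = 201 mod 256 = 201 → f4 c9.
Outer input = (K'⊕opad) ∥ inner = e2 75 5c 5c 5c ∥ f4 c9.
Outer hash (tag): even-index sum = 611 mod 256 = 99; odd-index sum = 453 mod 256 = 197 → 63 c5.

63c5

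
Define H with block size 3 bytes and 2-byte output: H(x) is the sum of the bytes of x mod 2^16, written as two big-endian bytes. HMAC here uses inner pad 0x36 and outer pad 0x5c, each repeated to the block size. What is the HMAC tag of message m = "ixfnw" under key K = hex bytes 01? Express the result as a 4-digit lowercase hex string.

Key hex bytes 01 is 1 byte ≤ B = 3; zero-pad to 3 bytes: K' = 01 00 00.
K' ⊕ ipad = 37 36 36.  K' ⊕ opad = 5d 5c 5c.
Inner input = (K'⊕ipad) ∥ m = 37 36 36 ∥ 69 78 66 6e 77.
Inner hash: sum = 55+54+54+105+120+102+110+119 = 719 → 02 cf.
Outer input = (K'⊕opad) ∥ inner = 5d 5c 5c ∥ 02 cf.
Outer hash (tag): sum = 93+92+92+2+207 = 486 → 01 e6.

01e6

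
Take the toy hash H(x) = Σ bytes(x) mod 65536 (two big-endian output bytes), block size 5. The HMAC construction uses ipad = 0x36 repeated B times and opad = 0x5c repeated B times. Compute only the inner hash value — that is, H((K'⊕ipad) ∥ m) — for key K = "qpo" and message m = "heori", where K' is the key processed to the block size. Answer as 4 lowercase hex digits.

0369

Key "qpo" = 71 70 6f is 3 bytes ≤ B = 5; zero-pad to 5 bytes: K' = 71 70 6f 00 00.
K' ⊕ ipad = 47 46 59 36 36.
Inner input = 47 46 59 36 36 ∥ 68 65 6f 72 69.
Inner hash: sum = 71+70+89+54+54+104+101+111+114+105 = 873 → 03 69.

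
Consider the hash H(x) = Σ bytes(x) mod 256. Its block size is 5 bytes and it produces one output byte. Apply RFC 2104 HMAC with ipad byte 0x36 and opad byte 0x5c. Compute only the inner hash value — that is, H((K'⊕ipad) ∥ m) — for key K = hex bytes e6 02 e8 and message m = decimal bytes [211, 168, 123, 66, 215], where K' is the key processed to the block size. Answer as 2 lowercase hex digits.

5d

Key hex bytes e6 02 e8 is 3 bytes ≤ B = 5; zero-pad to 5 bytes: K' = e6 02 e8 00 00.
K' ⊕ ipad = d0 34 de 36 36.
Inner input = d0 34 de 36 36 ∥ d3 a8 7b 42 d7.
Inner hash: sum = 208+52+222+54+54+211+168+123+66+215 = 1373; mod 256 = 93 → 5d.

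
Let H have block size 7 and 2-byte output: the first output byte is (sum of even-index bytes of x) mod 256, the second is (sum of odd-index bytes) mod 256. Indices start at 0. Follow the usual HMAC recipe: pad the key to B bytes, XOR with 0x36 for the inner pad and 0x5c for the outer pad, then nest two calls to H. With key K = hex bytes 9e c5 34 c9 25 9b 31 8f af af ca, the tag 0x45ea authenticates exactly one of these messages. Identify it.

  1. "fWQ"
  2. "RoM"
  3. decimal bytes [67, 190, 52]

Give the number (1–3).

3

Key hex bytes 9e c5 34 c9 25 9b 31 8f af af ca is 11 bytes > B = 7, so hash it first: H(key) = a1 67, then zero-pad to 7 bytes: K' = a1 67 00 00 00 00 00.
K' ⊕ ipad = 97 51 36 36 36 36 36; K' ⊕ opad = fd 3b 5c 5c 5c 5c 5c.
m1: inner = H(97 51 36 36 36 36 36 66 57 51) = 90 74; tag = H(fd 3b 5c 5c 5c 5c 5c 90 74) = 8583
m2: inner = H(97 51 36 36 36 36 36 52 6f 4d) = a8 5c; tag = H(fd 3b 5c 5c 5c 5c 5c a8 5c) = 6d9b
m3: inner = H(97 51 36 36 36 36 36 43 be 34) = f7 34; tag = H(fd 3b 5c 5c 5c 5c 5c f7 34) = 45ea ← matches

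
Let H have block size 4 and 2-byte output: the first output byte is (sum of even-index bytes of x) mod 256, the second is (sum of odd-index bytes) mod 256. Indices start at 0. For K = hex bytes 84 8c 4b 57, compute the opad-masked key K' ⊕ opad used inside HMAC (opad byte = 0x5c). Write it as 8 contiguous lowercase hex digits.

Key hex bytes 84 8c 4b 57 is exactly B = 4 bytes: K' = 84 8c 4b 57.
XOR each byte with 0x5c: 84⊕5c=d8, 8c⊕5c=d0, 4b⊕5c=17, 57⊕5c=0b.

d8d0170b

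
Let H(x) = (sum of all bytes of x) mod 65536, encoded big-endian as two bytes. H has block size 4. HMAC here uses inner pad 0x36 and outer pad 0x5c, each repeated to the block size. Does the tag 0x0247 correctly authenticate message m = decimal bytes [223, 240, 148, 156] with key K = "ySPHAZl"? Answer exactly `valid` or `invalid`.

Key "ySPHAZl" = 79 53 50 48 41 5a 6c is 7 bytes > B = 4, so hash it first: H(key) = 02 6b, then zero-pad to 4 bytes: K' = 02 6b 00 00.
K' ⊕ ipad = 34 5d 36 36; K' ⊕ opad = 5e 37 5c 5c.
Inner hash: sum = 52+93+54+54+223+240+148+156 = 1020 → 03 fc.
Outer hash (recomputed tag): sum = 94+55+92+92+3+252 = 588 → 02 4c.
Recomputed tag = 024c; claimed = 0247 → mismatch.

invalid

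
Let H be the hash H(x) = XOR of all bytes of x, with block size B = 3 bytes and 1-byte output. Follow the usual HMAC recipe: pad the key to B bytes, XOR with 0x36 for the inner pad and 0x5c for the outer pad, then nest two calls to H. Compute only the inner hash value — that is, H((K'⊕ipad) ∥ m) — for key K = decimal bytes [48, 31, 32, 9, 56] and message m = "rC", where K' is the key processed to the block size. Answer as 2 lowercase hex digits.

Key decimal bytes [48, 31, 32, 9, 56] = 30 1f 20 09 38 is 5 bytes > B = 3, so hash it first: H(key) = 3e, then zero-pad to 3 bytes: K' = 3e 00 00.
K' ⊕ ipad = 08 36 36.
Inner input = 08 36 36 ∥ 72 43.
Inner hash: XOR 08⊕36⊕36⊕72⊕43 = 39.

39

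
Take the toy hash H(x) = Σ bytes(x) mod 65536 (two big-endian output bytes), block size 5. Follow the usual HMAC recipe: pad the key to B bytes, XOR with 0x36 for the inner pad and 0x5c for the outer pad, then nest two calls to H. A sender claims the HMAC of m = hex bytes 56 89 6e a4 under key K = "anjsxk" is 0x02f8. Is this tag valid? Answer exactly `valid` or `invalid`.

Key "anjsxk" = 61 6e 6a 73 78 6b is 6 bytes > B = 5, so hash it first: H(key) = 02 8f, then zero-pad to 5 bytes: K' = 02 8f 00 00 00.
K' ⊕ ipad = 34 b9 36 36 36; K' ⊕ opad = 5e d3 5c 5c 5c.
Inner hash: sum = 52+185+54+54+54+86+137+110+164 = 896 → 03 80.
Outer hash (recomputed tag): sum = 94+211+92+92+92+3+128 = 712 → 02 c8.
Recomputed tag = 02c8; claimed = 02f8 → mismatch.

invalid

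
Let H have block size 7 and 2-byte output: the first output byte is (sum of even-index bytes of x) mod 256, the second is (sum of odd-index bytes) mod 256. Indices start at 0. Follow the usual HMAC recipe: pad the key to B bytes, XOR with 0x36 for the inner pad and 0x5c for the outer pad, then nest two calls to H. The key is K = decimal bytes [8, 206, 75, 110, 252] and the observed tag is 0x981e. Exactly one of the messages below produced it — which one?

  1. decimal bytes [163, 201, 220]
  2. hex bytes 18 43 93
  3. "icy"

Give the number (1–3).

Key decimal bytes [8, 206, 75, 110, 252] = 08 ce 4b 6e fc is 5 bytes ≤ B = 7; zero-pad to 7 bytes: K' = 08 ce 4b 6e fc 00 00.
K' ⊕ ipad = 3e f8 7d 58 ca 36 36; K' ⊕ opad = 54 92 17 32 a0 5c 5c.
m1: inner = H(3e f8 7d 58 ca 36 36 a3 c9 dc) = 84 05; tag = H(54 92 17 32 a0 5c 5c 84 05) = 6ca4
m2: inner = H(3e f8 7d 58 ca 36 36 18 43 93) = fe 31; tag = H(54 92 17 32 a0 5c 5c fe 31) = 981e ← matches
m3: inner = H(3e f8 7d 58 ca 36 36 69 63 79) = 1e 68; tag = H(54 92 17 32 a0 5c 5c 1e 68) = cf3e

2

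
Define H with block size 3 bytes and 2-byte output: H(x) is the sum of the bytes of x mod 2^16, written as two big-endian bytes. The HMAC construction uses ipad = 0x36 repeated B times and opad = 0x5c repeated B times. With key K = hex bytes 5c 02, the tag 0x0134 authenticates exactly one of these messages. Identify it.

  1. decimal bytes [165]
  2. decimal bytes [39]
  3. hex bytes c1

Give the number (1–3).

1

Key hex bytes 5c 02 is 2 bytes ≤ B = 3; zero-pad to 3 bytes: K' = 5c 02 00.
K' ⊕ ipad = 6a 34 36; K' ⊕ opad = 00 5e 5c.
m1: inner = H(6a 34 36 a5) = 01 79; tag = H(00 5e 5c 01 79) = 0134 ← matches
m2: inner = H(6a 34 36 27) = 00 fb; tag = H(00 5e 5c 00 fb) = 01b5
m3: inner = H(6a 34 36 c1) = 01 95; tag = H(00 5e 5c 01 95) = 0150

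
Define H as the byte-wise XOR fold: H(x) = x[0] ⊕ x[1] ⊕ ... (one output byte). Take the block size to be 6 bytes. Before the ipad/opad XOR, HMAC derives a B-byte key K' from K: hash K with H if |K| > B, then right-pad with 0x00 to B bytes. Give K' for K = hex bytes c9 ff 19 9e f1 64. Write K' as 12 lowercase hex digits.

Key hex bytes c9 ff 19 9e f1 64 is exactly B = 6 bytes: K' = c9 ff 19 9e f1 64.

c9ff199ef164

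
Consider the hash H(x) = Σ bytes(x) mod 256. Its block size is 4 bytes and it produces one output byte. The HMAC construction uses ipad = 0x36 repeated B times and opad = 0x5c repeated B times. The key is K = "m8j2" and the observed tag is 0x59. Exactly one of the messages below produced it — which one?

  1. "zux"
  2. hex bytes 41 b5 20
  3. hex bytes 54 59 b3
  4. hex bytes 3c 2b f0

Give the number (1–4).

4

Key "m8j2" = 6d 38 6a 32 is exactly B = 4 bytes: K' = 6d 38 6a 32.
K' ⊕ ipad = 5b 0e 5c 04; K' ⊕ opad = 31 64 36 6e.
m1: inner = H(5b 0e 5c 04 7a 75 78) = 30; tag = H(31 64 36 6e 30) = 69
m2: inner = H(5b 0e 5c 04 41 b5 20) = df; tag = H(31 64 36 6e df) = 18
m3: inner = H(5b 0e 5c 04 54 59 b3) = 29; tag = H(31 64 36 6e 29) = 62
m4: inner = H(5b 0e 5c 04 3c 2b f0) = 20; tag = H(31 64 36 6e 20) = 59 ← matches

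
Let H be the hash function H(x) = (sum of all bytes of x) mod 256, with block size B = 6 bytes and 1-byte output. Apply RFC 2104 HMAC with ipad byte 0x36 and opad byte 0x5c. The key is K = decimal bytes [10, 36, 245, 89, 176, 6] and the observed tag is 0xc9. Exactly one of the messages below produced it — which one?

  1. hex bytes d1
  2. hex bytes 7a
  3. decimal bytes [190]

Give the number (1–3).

Key decimal bytes [10, 36, 245, 89, 176, 6] = 0a 24 f5 59 b0 06 is exactly B = 6 bytes: K' = 0a 24 f5 59 b0 06.
K' ⊕ ipad = 3c 12 c3 6f 86 30; K' ⊕ opad = 56 78 a9 05 ec 5a.
m1: inner = H(3c 12 c3 6f 86 30 d1) = 07; tag = H(56 78 a9 05 ec 5a 07) = c9 ← matches
m2: inner = H(3c 12 c3 6f 86 30 7a) = b0; tag = H(56 78 a9 05 ec 5a b0) = 72
m3: inner = H(3c 12 c3 6f 86 30 be) = f4; tag = H(56 78 a9 05 ec 5a f4) = b6

1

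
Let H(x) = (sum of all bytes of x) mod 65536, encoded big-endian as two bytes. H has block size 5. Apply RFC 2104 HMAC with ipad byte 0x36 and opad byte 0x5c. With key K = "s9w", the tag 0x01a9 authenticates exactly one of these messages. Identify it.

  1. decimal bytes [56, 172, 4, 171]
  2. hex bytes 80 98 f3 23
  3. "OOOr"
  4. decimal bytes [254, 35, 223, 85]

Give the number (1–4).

2

Key "s9w" = 73 39 77 is 3 bytes ≤ B = 5; zero-pad to 5 bytes: K' = 73 39 77 00 00.
K' ⊕ ipad = 45 0f 41 36 36; K' ⊕ opad = 2f 65 2b 5c 5c.
m1: inner = H(45 0f 41 36 36 38 ac 04 ab) = 02 94; tag = H(2f 65 2b 5c 5c 02 94) = 020d
m2: inner = H(45 0f 41 36 36 80 98 f3 23) = 03 2f; tag = H(2f 65 2b 5c 5c 03 2f) = 01a9 ← matches
m3: inner = H(45 0f 41 36 36 4f 4f 4f 72) = 02 60; tag = H(2f 65 2b 5c 5c 02 60) = 01d9
m4: inner = H(45 0f 41 36 36 fe 23 df 55) = 03 56; tag = H(2f 65 2b 5c 5c 03 56) = 01d0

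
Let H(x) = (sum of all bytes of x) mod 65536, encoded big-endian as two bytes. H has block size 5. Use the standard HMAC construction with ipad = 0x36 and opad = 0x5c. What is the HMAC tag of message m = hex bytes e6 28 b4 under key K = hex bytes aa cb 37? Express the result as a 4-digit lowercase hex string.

037b

Key hex bytes aa cb 37 is 3 bytes ≤ B = 5; zero-pad to 5 bytes: K' = aa cb 37 00 00.
K' ⊕ ipad = 9c fd 01 36 36.  K' ⊕ opad = f6 97 6b 5c 5c.
Inner input = (K'⊕ipad) ∥ m = 9c fd 01 36 36 ∥ e6 28 b4.
Inner hash: sum = 156+253+1+54+54+230+40+180 = 968 → 03 c8.
Outer input = (K'⊕opad) ∥ inner = f6 97 6b 5c 5c ∥ 03 c8.
Outer hash (tag): sum = 246+151+107+92+92+3+200 = 891 → 03 7b.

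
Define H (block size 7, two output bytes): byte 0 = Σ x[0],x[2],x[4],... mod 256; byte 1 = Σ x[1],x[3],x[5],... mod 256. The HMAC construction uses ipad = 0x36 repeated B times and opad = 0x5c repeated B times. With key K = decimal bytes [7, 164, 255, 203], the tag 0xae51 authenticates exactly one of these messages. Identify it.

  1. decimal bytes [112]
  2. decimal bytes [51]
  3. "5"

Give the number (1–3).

Key decimal bytes [7, 164, 255, 203] = 07 a4 ff cb is 4 bytes ≤ B = 7; zero-pad to 7 bytes: K' = 07 a4 ff cb 00 00 00.
K' ⊕ ipad = 31 92 c9 fd 36 36 36; K' ⊕ opad = 5b f8 a3 97 5c 5c 5c.
m1: inner = H(31 92 c9 fd 36 36 36 70) = 66 35; tag = H(5b f8 a3 97 5c 5c 5c 66 35) = eb51
m2: inner = H(31 92 c9 fd 36 36 36 33) = 66 f8; tag = H(5b f8 a3 97 5c 5c 5c 66 f8) = ae51 ← matches
m3: inner = H(31 92 c9 fd 36 36 36 35) = 66 fa; tag = H(5b f8 a3 97 5c 5c 5c 66 fa) = b051

2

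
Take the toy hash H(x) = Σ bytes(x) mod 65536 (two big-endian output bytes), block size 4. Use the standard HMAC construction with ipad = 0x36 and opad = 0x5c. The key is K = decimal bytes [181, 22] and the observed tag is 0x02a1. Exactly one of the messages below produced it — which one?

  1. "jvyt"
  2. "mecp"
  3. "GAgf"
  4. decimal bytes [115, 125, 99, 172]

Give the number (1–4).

Key decimal bytes [181, 22] = b5 16 is 2 bytes ≤ B = 4; zero-pad to 4 bytes: K' = b5 16 00 00.
K' ⊕ ipad = 83 20 36 36; K' ⊕ opad = e9 4a 5c 5c.
m1: inner = H(83 20 36 36 6a 76 79 74) = 02 dc; tag = H(e9 4a 5c 5c 02 dc) = 02c9
m2: inner = H(83 20 36 36 6d 65 63 70) = 02 b4; tag = H(e9 4a 5c 5c 02 b4) = 02a1 ← matches
m3: inner = H(83 20 36 36 47 41 67 66) = 02 64; tag = H(e9 4a 5c 5c 02 64) = 0251
m4: inner = H(83 20 36 36 73 7d 63 ac) = 03 0e; tag = H(e9 4a 5c 5c 03 0e) = 01fc

2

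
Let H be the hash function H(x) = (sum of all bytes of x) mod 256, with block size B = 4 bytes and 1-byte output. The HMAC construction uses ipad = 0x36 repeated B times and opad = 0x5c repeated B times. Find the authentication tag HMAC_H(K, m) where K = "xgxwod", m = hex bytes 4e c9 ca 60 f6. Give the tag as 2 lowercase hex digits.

Key "xgxwod" = 78 67 78 77 6f 64 is 6 bytes > B = 4, so hash it first: H(key) = a1, then zero-pad to 4 bytes: K' = a1 00 00 00.
K' ⊕ ipad = 97 36 36 36.  K' ⊕ opad = fd 5c 5c 5c.
Inner input = (K'⊕ipad) ∥ m = 97 36 36 36 ∥ 4e c9 ca 60 f6.
Inner hash: sum = 151+54+54+54+78+201+202+96+246 = 1136; mod 256 = 112 → 70.
Outer input = (K'⊕opad) ∥ inner = fd 5c 5c 5c ∥ 70.
Outer hash (tag): sum = 253+92+92+92+112 = 641; mod 256 = 129 → 81.

81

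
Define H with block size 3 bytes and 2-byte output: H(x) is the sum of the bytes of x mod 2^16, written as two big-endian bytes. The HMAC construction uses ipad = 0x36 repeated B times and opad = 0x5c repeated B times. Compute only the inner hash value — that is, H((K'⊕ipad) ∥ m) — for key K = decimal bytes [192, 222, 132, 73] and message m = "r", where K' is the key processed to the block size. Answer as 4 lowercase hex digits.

Key decimal bytes [192, 222, 132, 73] = c0 de 84 49 is 4 bytes > B = 3, so hash it first: H(key) = 02 6b, then zero-pad to 3 bytes: K' = 02 6b 00.
K' ⊕ ipad = 34 5d 36.
Inner input = 34 5d 36 ∥ 72.
Inner hash: sum = 52+93+54+114 = 313 → 01 39.

0139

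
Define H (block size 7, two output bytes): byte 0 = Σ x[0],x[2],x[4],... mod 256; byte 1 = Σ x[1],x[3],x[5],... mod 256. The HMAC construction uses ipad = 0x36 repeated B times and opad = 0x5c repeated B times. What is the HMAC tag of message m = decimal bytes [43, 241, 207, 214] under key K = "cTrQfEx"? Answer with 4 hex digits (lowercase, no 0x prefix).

Key "cTrQfEx" = 63 54 72 51 66 45 78 is exactly B = 7 bytes: K' = 63 54 72 51 66 45 78.
K' ⊕ ipad = 55 62 44 67 50 73 4e.  K' ⊕ opad = 3f 08 2e 0d 3a 19 24.
Inner input = (K'⊕ipad) ∥ m = 55 62 44 67 50 73 4e ∥ 2b f1 cf d6.
Inner hash: even-index sum = 766 mod 256 = 254; odd-index sum = 566 mod 256 = 54 → fe 36.
Outer input = (K'⊕opad) ∥ inner = 3f 08 2e 0d 3a 19 24 ∥ fe 36.
Outer hash (tag): even-index sum = 257 mod 256 = 1; odd-index sum = 300 mod 256 = 44 → 01 2c.

012c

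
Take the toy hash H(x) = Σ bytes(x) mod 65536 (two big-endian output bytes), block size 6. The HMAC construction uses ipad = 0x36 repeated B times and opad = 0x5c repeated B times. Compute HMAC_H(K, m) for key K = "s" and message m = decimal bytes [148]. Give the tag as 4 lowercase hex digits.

02e3

Key "s" = 73 is 1 byte ≤ B = 6; zero-pad to 6 bytes: K' = 73 00 00 00 00 00.
K' ⊕ ipad = 45 36 36 36 36 36.  K' ⊕ opad = 2f 5c 5c 5c 5c 5c.
Inner input = (K'⊕ipad) ∥ m = 45 36 36 36 36 36 ∥ 94.
Inner hash: sum = 69+54+54+54+54+54+148 = 487 → 01 e7.
Outer input = (K'⊕opad) ∥ inner = 2f 5c 5c 5c 5c 5c ∥ 01 e7.
Outer hash (tag): sum = 47+92+92+92+92+92+1+231 = 739 → 02 e3.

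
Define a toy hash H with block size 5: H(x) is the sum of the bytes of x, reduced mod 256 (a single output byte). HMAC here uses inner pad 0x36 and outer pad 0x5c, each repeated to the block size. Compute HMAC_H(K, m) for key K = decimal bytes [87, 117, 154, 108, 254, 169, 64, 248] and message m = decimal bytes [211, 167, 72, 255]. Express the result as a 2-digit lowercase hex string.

7d

Key decimal bytes [87, 117, 154, 108, 254, 169, 64, 248] = 57 75 9a 6c fe a9 40 f8 is 8 bytes > B = 5, so hash it first: H(key) = b1, then zero-pad to 5 bytes: K' = b1 00 00 00 00.
K' ⊕ ipad = 87 36 36 36 36.  K' ⊕ opad = ed 5c 5c 5c 5c.
Inner input = (K'⊕ipad) ∥ m = 87 36 36 36 36 ∥ d3 a7 48 ff.
Inner hash: sum = 135+54+54+54+54+211+167+72+255 = 1056; mod 256 = 32 → 20.
Outer input = (K'⊕opad) ∥ inner = ed 5c 5c 5c 5c ∥ 20.
Outer hash (tag): sum = 237+92+92+92+92+32 = 637; mod 256 = 125 → 7d.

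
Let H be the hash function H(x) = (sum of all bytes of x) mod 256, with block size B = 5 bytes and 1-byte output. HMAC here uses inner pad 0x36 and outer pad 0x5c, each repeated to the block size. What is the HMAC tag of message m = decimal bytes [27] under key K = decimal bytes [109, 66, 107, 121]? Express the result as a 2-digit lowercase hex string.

Key decimal bytes [109, 66, 107, 121] = 6d 42 6b 79 is 4 bytes ≤ B = 5; zero-pad to 5 bytes: K' = 6d 42 6b 79 00.
K' ⊕ ipad = 5b 74 5d 4f 36.  K' ⊕ opad = 31 1e 37 25 5c.
Inner input = (K'⊕ipad) ∥ m = 5b 74 5d 4f 36 ∥ 1b.
Inner hash: sum = 91+116+93+79+54+27 = 460; mod 256 = 204 → cc.
Outer input = (K'⊕opad) ∥ inner = 31 1e 37 25 5c ∥ cc.
Outer hash (tag): sum = 49+30+55+37+92+204 = 467; mod 256 = 211 → d3.

d3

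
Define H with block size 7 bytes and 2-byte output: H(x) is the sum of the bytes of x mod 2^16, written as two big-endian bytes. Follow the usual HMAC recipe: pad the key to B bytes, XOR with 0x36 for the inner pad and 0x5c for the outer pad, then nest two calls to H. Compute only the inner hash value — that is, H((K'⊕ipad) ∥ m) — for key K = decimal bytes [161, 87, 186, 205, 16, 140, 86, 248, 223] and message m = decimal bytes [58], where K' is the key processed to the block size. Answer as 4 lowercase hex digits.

01f9

Key decimal bytes [161, 87, 186, 205, 16, 140, 86, 248, 223] = a1 57 ba cd 10 8c 56 f8 df is 9 bytes > B = 7, so hash it first: H(key) = 05 48, then zero-pad to 7 bytes: K' = 05 48 00 00 00 00 00.
K' ⊕ ipad = 33 7e 36 36 36 36 36.
Inner input = 33 7e 36 36 36 36 36 ∥ 3a.
Inner hash: sum = 51+126+54+54+54+54+54+58 = 505 → 01 f9.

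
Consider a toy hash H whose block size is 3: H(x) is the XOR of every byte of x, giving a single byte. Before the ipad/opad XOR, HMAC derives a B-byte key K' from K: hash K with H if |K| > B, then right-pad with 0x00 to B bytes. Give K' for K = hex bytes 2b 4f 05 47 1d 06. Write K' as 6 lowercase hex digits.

|K| = 6 > B = 3, so first hash the key.
H(K): XOR 2b⊕4f⊕05⊕47⊕1d⊕06 = 3d.
Zero-pad H(K) = 3d to 3 bytes: K' = 3d 00 00.

3d0000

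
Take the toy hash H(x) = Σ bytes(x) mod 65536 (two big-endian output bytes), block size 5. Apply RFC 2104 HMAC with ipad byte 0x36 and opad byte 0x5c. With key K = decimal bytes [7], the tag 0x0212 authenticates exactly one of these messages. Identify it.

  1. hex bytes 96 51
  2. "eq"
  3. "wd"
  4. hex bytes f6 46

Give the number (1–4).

Key decimal bytes [7] = 07 is 1 byte ≤ B = 5; zero-pad to 5 bytes: K' = 07 00 00 00 00.
K' ⊕ ipad = 31 36 36 36 36; K' ⊕ opad = 5b 5c 5c 5c 5c.
m1: inner = H(31 36 36 36 36 96 51) = 01 f0; tag = H(5b 5c 5c 5c 5c 01 f0) = 02bc
m2: inner = H(31 36 36 36 36 65 71) = 01 df; tag = H(5b 5c 5c 5c 5c 01 df) = 02ab
m3: inner = H(31 36 36 36 36 77 64) = 01 e4; tag = H(5b 5c 5c 5c 5c 01 e4) = 02b0
m4: inner = H(31 36 36 36 36 f6 46) = 02 45; tag = H(5b 5c 5c 5c 5c 02 45) = 0212 ← matches

4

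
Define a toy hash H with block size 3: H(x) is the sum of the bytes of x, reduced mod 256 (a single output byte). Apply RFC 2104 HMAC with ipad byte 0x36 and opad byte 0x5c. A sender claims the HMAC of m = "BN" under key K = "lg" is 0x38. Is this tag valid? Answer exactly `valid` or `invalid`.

Key "lg" = 6c 67 is 2 bytes ≤ B = 3; zero-pad to 3 bytes: K' = 6c 67 00.
K' ⊕ ipad = 5a 51 36; K' ⊕ opad = 30 3b 5c.
Inner hash: sum = 90+81+54+66+78 = 369; mod 256 = 113 → 71.
Outer hash (recomputed tag): sum = 48+59+92+113 = 312; mod 256 = 56 → 38.
Recomputed tag = 38; claimed = 38 → match.

valid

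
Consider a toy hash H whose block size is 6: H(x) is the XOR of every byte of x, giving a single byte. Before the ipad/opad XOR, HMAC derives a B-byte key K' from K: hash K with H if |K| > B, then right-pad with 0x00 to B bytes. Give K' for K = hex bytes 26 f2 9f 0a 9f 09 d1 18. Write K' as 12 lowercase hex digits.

1e0000000000

|K| = 8 > B = 6, so first hash the key.
H(K): XOR 26⊕f2⊕9f⊕0a⊕9f⊕09⊕d1⊕18 = 1e.
Zero-pad H(K) = 1e to 6 bytes: K' = 1e 00 00 00 00 00.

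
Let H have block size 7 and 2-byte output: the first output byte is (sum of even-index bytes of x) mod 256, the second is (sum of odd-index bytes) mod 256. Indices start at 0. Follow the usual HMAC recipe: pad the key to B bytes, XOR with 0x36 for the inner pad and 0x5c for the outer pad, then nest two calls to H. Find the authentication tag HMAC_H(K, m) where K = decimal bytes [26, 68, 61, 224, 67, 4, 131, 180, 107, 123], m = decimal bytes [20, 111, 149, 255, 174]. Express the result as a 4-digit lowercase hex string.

0c91

Key decimal bytes [26, 68, 61, 224, 67, 4, 131, 180, 107, 123] = 1a 44 3d e0 43 04 83 b4 6b 7b is 10 bytes > B = 7, so hash it first: H(key) = 88 57, then zero-pad to 7 bytes: K' = 88 57 00 00 00 00 00.
K' ⊕ ipad = be 61 36 36 36 36 36.  K' ⊕ opad = d4 0b 5c 5c 5c 5c 5c.
Inner input = (K'⊕ipad) ∥ m = be 61 36 36 36 36 36 ∥ 14 6f 95 ff ae.
Inner hash: even-index sum = 718 mod 256 = 206; odd-index sum = 548 mod 256 = 36 → ce 24.
Outer input = (K'⊕opad) ∥ inner = d4 0b 5c 5c 5c 5c 5c ∥ ce 24.
Outer hash (tag): even-index sum = 524 mod 256 = 12; odd-index sum = 401 mod 256 = 145 → 0c 91.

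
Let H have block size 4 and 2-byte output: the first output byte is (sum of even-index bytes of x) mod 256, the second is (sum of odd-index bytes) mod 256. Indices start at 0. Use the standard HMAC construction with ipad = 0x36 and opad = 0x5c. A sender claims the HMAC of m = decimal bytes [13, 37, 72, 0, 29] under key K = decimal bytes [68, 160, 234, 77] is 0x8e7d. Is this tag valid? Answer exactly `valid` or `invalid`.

invalid

Key decimal bytes [68, 160, 234, 77] = 44 a0 ea 4d is exactly B = 4 bytes: K' = 44 a0 ea 4d.
K' ⊕ ipad = 72 96 dc 7b; K' ⊕ opad = 18 fc b6 11.
Inner hash: even-index sum = 448 mod 256 = 192; odd-index sum = 310 mod 256 = 54 → c0 36.
Outer hash (recomputed tag): even-index sum = 398 mod 256 = 142; odd-index sum = 323 mod 256 = 67 → 8e 43.
Recomputed tag = 8e43; claimed = 8e7d → mismatch.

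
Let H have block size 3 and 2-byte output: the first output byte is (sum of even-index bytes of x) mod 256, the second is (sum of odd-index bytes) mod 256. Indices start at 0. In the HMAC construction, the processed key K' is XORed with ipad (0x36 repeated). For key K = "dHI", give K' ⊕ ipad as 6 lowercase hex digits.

Key "dHI" = 64 48 49 is exactly B = 3 bytes: K' = 64 48 49.
XOR each byte with 0x36: 64⊕36=52, 48⊕36=7e, 49⊕36=7f.

527e7f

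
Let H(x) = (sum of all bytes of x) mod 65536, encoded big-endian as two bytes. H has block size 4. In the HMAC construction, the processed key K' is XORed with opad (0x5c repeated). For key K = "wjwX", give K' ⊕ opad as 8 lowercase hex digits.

Key "wjwX" = 77 6a 77 58 is exactly B = 4 bytes: K' = 77 6a 77 58.
XOR each byte with 0x5c: 77⊕5c=2b, 6a⊕5c=36, 77⊕5c=2b, 58⊕5c=04.

2b362b04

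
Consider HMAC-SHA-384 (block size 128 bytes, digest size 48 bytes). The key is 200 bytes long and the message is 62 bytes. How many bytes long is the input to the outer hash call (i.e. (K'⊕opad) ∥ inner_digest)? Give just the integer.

Key is 200 > 128 bytes, so it is hashed to 48 bytes then zero-padded to 128: |K'| = 128.
Outer input = (K'⊕opad) ∥ H(inner) → 128 + 48 = 176 bytes.

176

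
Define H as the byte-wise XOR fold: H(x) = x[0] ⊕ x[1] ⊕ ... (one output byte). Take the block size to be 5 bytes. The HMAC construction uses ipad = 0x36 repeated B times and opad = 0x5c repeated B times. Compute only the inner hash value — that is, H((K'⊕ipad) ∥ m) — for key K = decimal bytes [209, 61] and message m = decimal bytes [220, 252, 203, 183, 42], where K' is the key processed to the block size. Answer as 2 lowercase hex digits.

ac

Key decimal bytes [209, 61] = d1 3d is 2 bytes ≤ B = 5; zero-pad to 5 bytes: K' = d1 3d 00 00 00.
K' ⊕ ipad = e7 0b 36 36 36.
Inner input = e7 0b 36 36 36 ∥ dc fc cb b7 2a.
Inner hash: XOR e7⊕0b⊕36⊕36⊕36⊕dc⊕fc⊕cb⊕b7⊕2a = ac.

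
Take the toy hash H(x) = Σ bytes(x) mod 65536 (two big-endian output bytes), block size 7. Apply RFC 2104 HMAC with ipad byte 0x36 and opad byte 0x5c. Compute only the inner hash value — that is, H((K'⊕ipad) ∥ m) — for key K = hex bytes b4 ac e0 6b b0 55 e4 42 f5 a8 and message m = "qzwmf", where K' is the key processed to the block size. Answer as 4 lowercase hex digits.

Key hex bytes b4 ac e0 6b b0 55 e4 42 f5 a8 is 10 bytes > B = 7, so hash it first: H(key) = 06 73, then zero-pad to 7 bytes: K' = 06 73 00 00 00 00 00.
K' ⊕ ipad = 30 45 36 36 36 36 36.
Inner input = 30 45 36 36 36 36 36 ∥ 71 7a 77 6d 66.
Inner hash: sum = 48+69+54+54+54+54+54+113+122+119+109+102 = 952 → 03 b8.

03b8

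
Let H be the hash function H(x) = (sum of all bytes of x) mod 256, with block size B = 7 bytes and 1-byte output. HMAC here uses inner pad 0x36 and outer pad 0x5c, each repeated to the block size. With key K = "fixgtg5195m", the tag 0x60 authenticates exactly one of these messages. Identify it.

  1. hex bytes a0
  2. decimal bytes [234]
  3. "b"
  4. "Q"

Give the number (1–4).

3

Key "fixgtg5195m" = 66 69 78 67 74 67 35 31 39 35 6d is 11 bytes > B = 7, so hash it first: H(key) = ca, then zero-pad to 7 bytes: K' = ca 00 00 00 00 00 00.
K' ⊕ ipad = fc 36 36 36 36 36 36; K' ⊕ opad = 96 5c 5c 5c 5c 5c 5c.
m1: inner = H(fc 36 36 36 36 36 36 a0) = e0; tag = H(96 5c 5c 5c 5c 5c 5c e0) = 9e
m2: inner = H(fc 36 36 36 36 36 36 ea) = 2a; tag = H(96 5c 5c 5c 5c 5c 5c 2a) = e8
m3: inner = H(fc 36 36 36 36 36 36 62) = a2; tag = H(96 5c 5c 5c 5c 5c 5c a2) = 60 ← matches
m4: inner = H(fc 36 36 36 36 36 36 51) = 91; tag = H(96 5c 5c 5c 5c 5c 5c 91) = 4f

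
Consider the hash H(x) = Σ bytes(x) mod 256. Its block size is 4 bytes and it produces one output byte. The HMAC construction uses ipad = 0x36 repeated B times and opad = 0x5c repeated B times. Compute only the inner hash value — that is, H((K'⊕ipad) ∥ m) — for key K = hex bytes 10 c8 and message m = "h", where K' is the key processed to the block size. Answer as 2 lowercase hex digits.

Key hex bytes 10 c8 is 2 bytes ≤ B = 4; zero-pad to 4 bytes: K' = 10 c8 00 00.
K' ⊕ ipad = 26 fe 36 36.
Inner input = 26 fe 36 36 ∥ 68.
Inner hash: sum = 38+254+54+54+104 = 504; mod 256 = 248 → f8.

f8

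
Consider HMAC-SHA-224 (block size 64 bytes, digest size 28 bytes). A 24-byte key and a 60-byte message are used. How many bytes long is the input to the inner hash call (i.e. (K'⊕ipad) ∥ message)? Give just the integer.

124

Key is 24 ≤ 64 bytes, zero-padded: |K'| = 64.
Inner input = (K'⊕ipad) ∥ m → 64 + 60 = 124 bytes.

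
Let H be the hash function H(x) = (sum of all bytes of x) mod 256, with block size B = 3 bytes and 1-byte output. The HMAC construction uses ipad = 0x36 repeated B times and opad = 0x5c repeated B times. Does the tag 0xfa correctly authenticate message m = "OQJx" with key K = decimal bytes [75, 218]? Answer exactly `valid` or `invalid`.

Key decimal bytes [75, 218] = 4b da is 2 bytes ≤ B = 3; zero-pad to 3 bytes: K' = 4b da 00.
K' ⊕ ipad = 7d ec 36; K' ⊕ opad = 17 86 5c.
Inner hash: sum = 125+236+54+79+81+74+120 = 769; mod 256 = 1 → 01.
Outer hash (recomputed tag): sum = 23+134+92+1 = 250 → fa.
Recomputed tag = fa; claimed = fa → match.

valid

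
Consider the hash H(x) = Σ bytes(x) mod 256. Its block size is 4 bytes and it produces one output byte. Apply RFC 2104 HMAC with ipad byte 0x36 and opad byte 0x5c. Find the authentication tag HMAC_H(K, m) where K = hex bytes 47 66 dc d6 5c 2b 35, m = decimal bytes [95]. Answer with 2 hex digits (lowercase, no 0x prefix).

Key hex bytes 47 66 dc d6 5c 2b 35 is 7 bytes > B = 4, so hash it first: H(key) = 1b, then zero-pad to 4 bytes: K' = 1b 00 00 00.
K' ⊕ ipad = 2d 36 36 36.  K' ⊕ opad = 47 5c 5c 5c.
Inner input = (K'⊕ipad) ∥ m = 2d 36 36 36 ∥ 5f.
Inner hash: sum = 45+54+54+54+95 = 302; mod 256 = 46 → 2e.
Outer input = (K'⊕opad) ∥ inner = 47 5c 5c 5c ∥ 2e.
Outer hash (tag): sum = 71+92+92+92+46 = 393; mod 256 = 137 → 89.

89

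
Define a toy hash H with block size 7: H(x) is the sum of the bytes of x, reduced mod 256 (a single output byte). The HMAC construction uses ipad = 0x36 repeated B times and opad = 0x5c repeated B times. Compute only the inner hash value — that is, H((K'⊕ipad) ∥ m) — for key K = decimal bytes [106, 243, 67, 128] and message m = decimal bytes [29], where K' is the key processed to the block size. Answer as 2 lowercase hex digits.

0b

Key decimal bytes [106, 243, 67, 128] = 6a f3 43 80 is 4 bytes ≤ B = 7; zero-pad to 7 bytes: K' = 6a f3 43 80 00 00 00.
K' ⊕ ipad = 5c c5 75 b6 36 36 36.
Inner input = 5c c5 75 b6 36 36 36 ∥ 1d.
Inner hash: sum = 92+197+117+182+54+54+54+29 = 779; mod 256 = 11 → 0b.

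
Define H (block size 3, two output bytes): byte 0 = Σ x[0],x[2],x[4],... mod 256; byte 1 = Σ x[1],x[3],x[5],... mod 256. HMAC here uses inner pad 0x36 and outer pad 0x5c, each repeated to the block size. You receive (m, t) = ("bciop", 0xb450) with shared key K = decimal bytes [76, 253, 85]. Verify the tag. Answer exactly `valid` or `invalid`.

Key decimal bytes [76, 253, 85] = 4c fd 55 is exactly B = 3 bytes: K' = 4c fd 55.
K' ⊕ ipad = 7a cb 63; K' ⊕ opad = 10 a1 09.
Inner hash: even-index sum = 431 mod 256 = 175; odd-index sum = 518 mod 256 = 6 → af 06.
Outer hash (recomputed tag): even-index sum = 31 mod 256 = 31; odd-index sum = 336 mod 256 = 80 → 1f 50.
Recomputed tag = 1f50; claimed = b450 → mismatch.

invalid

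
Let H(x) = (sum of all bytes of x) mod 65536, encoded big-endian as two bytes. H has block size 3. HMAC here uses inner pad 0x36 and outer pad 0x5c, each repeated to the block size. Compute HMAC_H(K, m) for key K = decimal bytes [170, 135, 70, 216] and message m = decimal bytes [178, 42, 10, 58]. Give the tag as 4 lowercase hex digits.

Key decimal bytes [170, 135, 70, 216] = aa 87 46 d8 is 4 bytes > B = 3, so hash it first: H(key) = 02 4f, then zero-pad to 3 bytes: K' = 02 4f 00.
K' ⊕ ipad = 34 79 36.  K' ⊕ opad = 5e 13 5c.
Inner input = (K'⊕ipad) ∥ m = 34 79 36 ∥ b2 2a 0a 3a.
Inner hash: sum = 52+121+54+178+42+10+58 = 515 → 02 03.
Outer input = (K'⊕opad) ∥ inner = 5e 13 5c ∥ 02 03.
Outer hash (tag): sum = 94+19+92+2+3 = 210 → 00 d2.

00d2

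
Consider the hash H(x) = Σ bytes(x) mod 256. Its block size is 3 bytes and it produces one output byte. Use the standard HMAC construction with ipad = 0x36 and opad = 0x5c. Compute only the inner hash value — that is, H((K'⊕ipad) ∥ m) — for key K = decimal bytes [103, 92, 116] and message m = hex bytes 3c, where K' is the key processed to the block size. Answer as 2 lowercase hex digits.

39

Key decimal bytes [103, 92, 116] = 67 5c 74 is exactly B = 3 bytes: K' = 67 5c 74.
K' ⊕ ipad = 51 6a 42.
Inner input = 51 6a 42 ∥ 3c.
Inner hash: sum = 81+106+66+60 = 313; mod 256 = 57 → 39.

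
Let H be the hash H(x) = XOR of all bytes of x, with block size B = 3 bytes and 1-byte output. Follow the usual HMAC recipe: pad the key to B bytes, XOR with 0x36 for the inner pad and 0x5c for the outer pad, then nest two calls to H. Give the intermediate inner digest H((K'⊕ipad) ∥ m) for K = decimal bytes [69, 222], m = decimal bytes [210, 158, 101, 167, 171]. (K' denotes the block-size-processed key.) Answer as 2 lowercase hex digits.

88

Key decimal bytes [69, 222] = 45 de is 2 bytes ≤ B = 3; zero-pad to 3 bytes: K' = 45 de 00.
K' ⊕ ipad = 73 e8 36.
Inner input = 73 e8 36 ∥ d2 9e 65 a7 ab.
Inner hash: XOR 73⊕e8⊕36⊕d2⊕9e⊕65⊕a7⊕ab = 88.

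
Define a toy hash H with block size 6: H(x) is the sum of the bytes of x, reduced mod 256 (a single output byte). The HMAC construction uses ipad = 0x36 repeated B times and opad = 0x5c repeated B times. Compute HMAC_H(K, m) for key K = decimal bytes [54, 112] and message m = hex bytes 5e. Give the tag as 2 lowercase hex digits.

82

Key decimal bytes [54, 112] = 36 70 is 2 bytes ≤ B = 6; zero-pad to 6 bytes: K' = 36 70 00 00 00 00.
K' ⊕ ipad = 00 46 36 36 36 36.  K' ⊕ opad = 6a 2c 5c 5c 5c 5c.
Inner input = (K'⊕ipad) ∥ m = 00 46 36 36 36 36 ∥ 5e.
Inner hash: sum = 0+70+54+54+54+54+94 = 380; mod 256 = 124 → 7c.
Outer input = (K'⊕opad) ∥ inner = 6a 2c 5c 5c 5c 5c ∥ 7c.
Outer hash (tag): sum = 106+44+92+92+92+92+124 = 642; mod 256 = 130 → 82.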